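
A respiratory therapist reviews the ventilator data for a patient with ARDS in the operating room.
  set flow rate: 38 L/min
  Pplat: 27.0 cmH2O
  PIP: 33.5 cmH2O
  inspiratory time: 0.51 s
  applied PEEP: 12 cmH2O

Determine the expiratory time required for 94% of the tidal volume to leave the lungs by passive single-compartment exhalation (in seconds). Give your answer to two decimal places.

0.62

Flow: 38 L/min ÷ 60 = 0.6333 L/s.
Vt = flow × Ti = 0.6333 L/s × 0.51 s × 1000 mL/L = 322.98 mL.
R = (PIP − Pplat)/V̇ = (33.5 − 27.0) / 0.6333 = 6.5/0.6333 = 10.264 cmH2O·s/L.
C = Vt/(Pplat − PEEP) = 322.98 / (27.0 − 12) = 322.98/15.0 = 21.532 mL/cmH2O.
τ = R × C = 10.264 × 0.02153 L/cmH2O = 0.221 s.
t = −τ·ln(1 − 0.94) = −0.221·ln(0.06) = 0.6218 s.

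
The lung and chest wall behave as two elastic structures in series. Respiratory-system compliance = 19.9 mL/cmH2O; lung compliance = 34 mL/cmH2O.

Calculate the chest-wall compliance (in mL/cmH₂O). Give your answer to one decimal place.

48.0

1/Ccw = 1/Crs − 1/CL.
1/Ccw = 1/19.9 − 1/34 = 0.02084.
Ccw = 47.985 mL/cmH2O.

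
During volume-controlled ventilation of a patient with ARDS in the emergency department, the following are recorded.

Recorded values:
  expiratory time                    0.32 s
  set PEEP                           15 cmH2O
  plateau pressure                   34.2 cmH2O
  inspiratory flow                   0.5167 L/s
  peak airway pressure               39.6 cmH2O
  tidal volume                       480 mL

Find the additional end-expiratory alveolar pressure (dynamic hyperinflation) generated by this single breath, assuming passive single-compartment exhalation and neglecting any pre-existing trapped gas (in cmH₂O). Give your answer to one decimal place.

5.6

R = (PIP − Pplat)/V̇ = (39.6 − 34.2) / 0.5167 = 5.4/0.5167 = 10.451 cmH2O·s/L.
C = Vt/(Pplat − PEEP) = 480.0 / (34.2 − 15) = 480.0/19.2 = 25.0 mL/cmH2O.
τ = R × C = 10.451 × 0.025 L/cmH2O = 0.2613 s.
Fraction remaining = e^(−Te/τ) = e^(−0.32/0.2613) = 0.2939; trapped volume = 480.0 × 0.2939 = 141.07 mL.
Additional alveolar pressure from trapping ≈ V_trapped / C = 141.07 / 25.0 = 5.643 cmH2O.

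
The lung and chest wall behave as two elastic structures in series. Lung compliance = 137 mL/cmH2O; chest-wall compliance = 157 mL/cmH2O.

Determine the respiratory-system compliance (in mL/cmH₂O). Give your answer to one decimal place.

73.2

Lung and chest wall are elastances in series: 1/Crs = 1/CL + 1/Ccw.
1/Crs = 1/137 + 1/157 = 0.01367.
Crs = 73.153 mL/cmH2O.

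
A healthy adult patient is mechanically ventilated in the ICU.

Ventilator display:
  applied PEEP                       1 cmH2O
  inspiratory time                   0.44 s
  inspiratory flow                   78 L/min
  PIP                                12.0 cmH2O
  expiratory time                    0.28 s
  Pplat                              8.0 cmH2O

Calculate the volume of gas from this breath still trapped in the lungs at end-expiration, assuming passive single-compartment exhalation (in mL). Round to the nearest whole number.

Flow: 78 L/min ÷ 60 = 1.3 L/s.
Vt = flow × Ti = 1.3 L/s × 0.44 s × 1000 mL/L = 572.0 mL.
R = (PIP − Pplat)/V̇ = (12.0 − 8.0) / 1.3 = 4.0/1.3 = 3.077 cmH2O·s/L.
C = Vt/(Pplat − PEEP) = 572.0 / (8.0 − 1) = 572.0/7.0 = 81.714 mL/cmH2O.
τ = R × C = 3.077 × 0.08171 L/cmH2O = 0.2514 s.
Fraction remaining = e^(−Te/τ) = e^(−0.28/0.2514) = 0.3283.
Trapped volume = 572.0 × 0.3283 = 187.79 mL.

188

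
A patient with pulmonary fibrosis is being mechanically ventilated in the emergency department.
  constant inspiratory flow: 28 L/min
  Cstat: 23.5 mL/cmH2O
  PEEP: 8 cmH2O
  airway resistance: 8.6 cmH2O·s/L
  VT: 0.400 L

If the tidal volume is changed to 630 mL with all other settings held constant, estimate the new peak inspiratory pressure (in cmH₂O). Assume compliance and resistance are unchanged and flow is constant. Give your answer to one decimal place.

Flow: 28 L/min ÷ 60 = 0.4667 L/s.
PIP = Vt/C + R·V̇ + PEEP (constant-flow equation of motion).
Only the elastic term changes: ΔPIP = ΔVt / C = (630 − 400) / 23.5 = 9.787 cmH2O.
Original PIP = 400/23.5 + 8.6×0.4667 + 8 = 29.035 cmH2O; new PIP = 29.035 + (9.787) = 38.822 cmH2O.

38.8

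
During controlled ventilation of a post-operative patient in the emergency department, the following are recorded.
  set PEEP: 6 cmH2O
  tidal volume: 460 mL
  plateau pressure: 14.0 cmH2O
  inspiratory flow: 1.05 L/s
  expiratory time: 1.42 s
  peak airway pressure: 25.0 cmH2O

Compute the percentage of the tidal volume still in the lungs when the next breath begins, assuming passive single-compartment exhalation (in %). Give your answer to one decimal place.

R = (PIP − Pplat)/V̇ = (25.0 − 14.0) / 1.05 = 11.0/1.05 = 10.476 cmH2O·s/L.
C = Vt/(Pplat − PEEP) = 460.0 / (14.0 − 6) = 460.0/8.0 = 57.5 mL/cmH2O.
τ = R × C = 10.476 × 0.0575 L/cmH2O = 0.6024 s.
Fraction remaining at end-expiration = e^(−Te/τ) = e^(−1.42/0.6024) = 0.09468 → 9.468%.

9.5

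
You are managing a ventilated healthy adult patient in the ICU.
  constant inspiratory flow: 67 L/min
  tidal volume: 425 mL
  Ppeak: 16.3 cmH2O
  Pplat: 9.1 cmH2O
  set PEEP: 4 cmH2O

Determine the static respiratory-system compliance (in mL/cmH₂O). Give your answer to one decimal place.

83.3

Cstat = Vt / (Pplat − PEEP) = 425 / (9.1 − 4) = 425 / 5.1 = 83.333 mL/cmH2O.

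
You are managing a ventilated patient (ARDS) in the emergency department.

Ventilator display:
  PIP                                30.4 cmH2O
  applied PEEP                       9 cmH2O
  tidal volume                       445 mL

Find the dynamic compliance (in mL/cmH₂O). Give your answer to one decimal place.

20.8

Dynamic compliance = Vt / (PIP − PEEP) = 445 / (30.4 − 9) = 445 / 21.4 = 20.794 mL/cmH2O.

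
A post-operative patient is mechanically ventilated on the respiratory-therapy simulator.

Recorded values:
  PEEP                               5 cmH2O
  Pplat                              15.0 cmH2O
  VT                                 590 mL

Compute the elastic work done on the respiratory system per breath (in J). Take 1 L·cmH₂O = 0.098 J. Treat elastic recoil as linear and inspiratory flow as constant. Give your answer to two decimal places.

Elastic work ≈ ½ × (Pplat − PEEP) × Vt = 0.5 × (15.0 − 5) × 0.590 L = 0.5 × 10.0 × 0.590 = 2.95 L·cmH2O.
× 0.098 J/(L·cmH2O) → 0.2891 J.

0.29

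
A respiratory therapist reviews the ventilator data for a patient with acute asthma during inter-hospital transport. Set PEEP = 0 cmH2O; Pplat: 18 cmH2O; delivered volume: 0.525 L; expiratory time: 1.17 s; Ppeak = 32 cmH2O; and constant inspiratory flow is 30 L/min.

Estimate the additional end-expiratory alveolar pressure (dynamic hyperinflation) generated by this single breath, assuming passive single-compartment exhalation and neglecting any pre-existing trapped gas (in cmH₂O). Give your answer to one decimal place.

4.3

Flow: 30 L/min ÷ 60 = 0.5 L/s.
R = (PIP − Pplat)/V̇ = (32 − 18) / 0.5 = 14.0/0.5 = 28.0 cmH2O·s/L.
C = Vt/(Pplat − PEEP) = 525.0 / (18 − 0) = 525.0/18.0 = 29.167 mL/cmH2O.
τ = R × C = 28.0 × 0.02917 L/cmH2O = 0.8168 s.
Fraction remaining = e^(−Te/τ) = e^(−1.17/0.8168) = 0.2387; trapped volume = 525.0 × 0.2387 = 125.32 mL.
Additional alveolar pressure from trapping ≈ V_trapped / C = 125.32 / 29.167 = 4.297 cmH2O.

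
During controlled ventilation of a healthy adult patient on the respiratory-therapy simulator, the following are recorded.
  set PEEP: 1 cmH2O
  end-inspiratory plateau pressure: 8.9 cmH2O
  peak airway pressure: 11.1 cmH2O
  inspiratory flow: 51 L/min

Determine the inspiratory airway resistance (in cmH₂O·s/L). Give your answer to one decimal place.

Flow: 51 L/min ÷ 60 = 0.85 L/s.
Raw = (PIP − Pplat) / flow = (11.1 − 8.9) / 0.85 = 2.2 / 0.85 = 2.588 cmH2O·s/L.

2.6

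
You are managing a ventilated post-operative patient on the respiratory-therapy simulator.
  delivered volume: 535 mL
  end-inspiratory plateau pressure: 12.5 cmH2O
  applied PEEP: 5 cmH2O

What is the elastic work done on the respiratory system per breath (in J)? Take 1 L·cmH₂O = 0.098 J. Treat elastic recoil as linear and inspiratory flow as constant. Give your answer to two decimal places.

Elastic work ≈ ½ × (Pplat − PEEP) × Vt = 0.5 × (12.5 − 5) × 0.535 L = 0.5 × 7.5 × 0.535 = 2.006 L·cmH2O.
× 0.098 J/(L·cmH2O) → 0.1966 J.

0.20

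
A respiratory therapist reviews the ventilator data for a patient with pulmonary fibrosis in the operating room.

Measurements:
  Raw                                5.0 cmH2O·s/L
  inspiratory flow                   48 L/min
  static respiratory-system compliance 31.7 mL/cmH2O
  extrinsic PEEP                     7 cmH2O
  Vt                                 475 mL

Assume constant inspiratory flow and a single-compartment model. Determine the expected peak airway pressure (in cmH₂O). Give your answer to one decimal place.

26.0

Flow: 48 L/min ÷ 60 = 0.8 L/s.
Equation of motion (constant flow): PIP = Vt/C + R·V̇ + PEEP.
PIP = 475/31.7 + 5.0×0.8 + 7 = 14.984 + 4.0 + 7 = 25.984 cmH2O.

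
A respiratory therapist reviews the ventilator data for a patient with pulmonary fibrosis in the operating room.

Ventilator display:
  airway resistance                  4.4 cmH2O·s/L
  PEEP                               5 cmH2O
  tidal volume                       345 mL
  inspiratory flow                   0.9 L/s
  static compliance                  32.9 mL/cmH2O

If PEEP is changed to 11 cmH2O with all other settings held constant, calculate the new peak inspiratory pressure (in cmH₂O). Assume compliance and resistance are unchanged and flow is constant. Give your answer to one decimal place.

25.4

PIP = Vt/C + R·V̇ + PEEP (constant-flow equation of motion).
Only the baseline term changes: ΔPIP = ΔPEEP = 11 − 5 = 6.0 cmH2O.
Original PIP = 345/32.9 + 4.4×0.9 + 5 = 19.446 cmH2O; new PIP = 19.446 + (6.0) = 25.446 cmH2O.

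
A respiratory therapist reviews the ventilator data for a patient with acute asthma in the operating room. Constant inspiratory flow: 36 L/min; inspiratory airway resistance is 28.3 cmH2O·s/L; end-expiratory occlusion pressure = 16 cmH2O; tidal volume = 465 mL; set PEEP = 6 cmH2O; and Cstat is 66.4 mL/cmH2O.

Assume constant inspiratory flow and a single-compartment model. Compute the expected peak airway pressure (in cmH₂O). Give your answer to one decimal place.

Flow: 36 L/min ÷ 60 = 0.6 L/s.
Total PEEP = 16 cmH2O (set 6 + intrinsic 10); this is the baseline alveolar pressure.
Equation of motion (constant flow): PIP = Vt/C + R·V̇ + PEEP.
PIP = 465/66.4 + 28.3×0.6 + 16 = 7.003 + 16.98 + 16 = 39.983 cmH2O.

40.0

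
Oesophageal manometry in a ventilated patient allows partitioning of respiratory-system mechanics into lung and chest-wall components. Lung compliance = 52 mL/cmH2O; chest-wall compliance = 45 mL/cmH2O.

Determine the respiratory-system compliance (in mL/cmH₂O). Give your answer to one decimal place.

Lung and chest wall are elastances in series: 1/Crs = 1/CL + 1/Ccw.
1/Crs = 1/52 + 1/45 = 0.04145.
Crs = 24.125 mL/cmH2O.

24.1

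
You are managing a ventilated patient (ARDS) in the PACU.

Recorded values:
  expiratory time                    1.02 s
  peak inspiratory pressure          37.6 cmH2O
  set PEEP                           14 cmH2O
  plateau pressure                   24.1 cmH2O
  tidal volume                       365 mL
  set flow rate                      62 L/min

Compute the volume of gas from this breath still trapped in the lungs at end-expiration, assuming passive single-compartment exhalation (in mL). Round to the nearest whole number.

42

Flow: 62 L/min ÷ 60 = 1.0333 L/s.
R = (PIP − Pplat)/V̇ = (37.6 − 24.1) / 1.0333 = 13.5/1.0333 = 13.065 cmH2O·s/L.
C = Vt/(Pplat − PEEP) = 365.0 / (24.1 − 14) = 365.0/10.1 = 36.139 mL/cmH2O.
τ = R × C = 13.065 × 0.03614 L/cmH2O = 0.4722 s.
Fraction remaining = e^(−Te/τ) = e^(−1.02/0.4722) = 0.1153.
Trapped volume = 365.0 × 0.1153 = 42.085 mL.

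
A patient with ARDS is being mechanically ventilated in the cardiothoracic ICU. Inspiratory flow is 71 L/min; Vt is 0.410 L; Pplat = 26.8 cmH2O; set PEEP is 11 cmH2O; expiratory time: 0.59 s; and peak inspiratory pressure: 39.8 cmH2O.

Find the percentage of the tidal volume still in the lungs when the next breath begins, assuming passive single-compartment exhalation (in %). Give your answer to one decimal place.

Flow: 71 L/min ÷ 60 = 1.1833 L/s.
R = (PIP − Pplat)/V̇ = (39.8 − 26.8) / 1.1833 = 13.0/1.1833 = 10.986 cmH2O·s/L.
C = Vt/(Pplat − PEEP) = 410.0 / (26.8 − 11) = 410.0/15.8 = 25.949 mL/cmH2O.
τ = R × C = 10.986 × 0.02595 L/cmH2O = 0.2851 s.
Fraction remaining at end-expiration = e^(−Te/τ) = e^(−0.59/0.2851) = 0.1263 → 12.63%.

12.6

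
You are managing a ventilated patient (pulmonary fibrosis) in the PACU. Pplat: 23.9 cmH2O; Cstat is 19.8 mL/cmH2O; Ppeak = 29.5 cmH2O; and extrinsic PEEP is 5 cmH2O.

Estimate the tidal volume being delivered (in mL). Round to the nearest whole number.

374

Vt = Cstat × (Pplat − PEEP) = 19.8 × (23.9 − 5) = 19.8 × 18.9 = 374.22 mL.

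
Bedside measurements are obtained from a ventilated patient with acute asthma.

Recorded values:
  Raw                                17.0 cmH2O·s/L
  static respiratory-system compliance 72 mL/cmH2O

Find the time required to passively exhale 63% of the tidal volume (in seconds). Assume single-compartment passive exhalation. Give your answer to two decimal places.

τ = R × C = 17.0 × 72 mL/cmH2O = 17.0 × 0.072 L/cmH2O = 1.224 s.
Exhaled fraction f = 1 − e^(−t/τ) → t = −τ·ln(1 − f) = −1.224·ln(0.37) = 1.217 s.

1.22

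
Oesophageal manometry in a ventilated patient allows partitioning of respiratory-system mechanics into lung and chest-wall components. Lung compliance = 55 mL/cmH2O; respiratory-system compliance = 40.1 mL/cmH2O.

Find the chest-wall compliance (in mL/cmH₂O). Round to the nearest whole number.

1/Ccw = 1/Crs − 1/CL.
1/Ccw = 1/40.1 − 1/55 = 0.006756.
Ccw = 148.02 mL/cmH2O.

148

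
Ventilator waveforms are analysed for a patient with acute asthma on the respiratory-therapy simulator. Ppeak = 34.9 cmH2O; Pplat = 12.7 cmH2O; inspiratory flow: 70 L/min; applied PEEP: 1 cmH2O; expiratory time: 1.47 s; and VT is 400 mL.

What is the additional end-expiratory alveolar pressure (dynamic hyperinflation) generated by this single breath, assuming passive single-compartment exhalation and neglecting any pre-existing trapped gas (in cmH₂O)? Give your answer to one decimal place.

1.2

Flow: 70 L/min ÷ 60 = 1.1667 L/s.
R = (PIP − Pplat)/V̇ = (34.9 − 12.7) / 1.1667 = 22.2/1.1667 = 19.028 cmH2O·s/L.
C = Vt/(Pplat − PEEP) = 400.0 / (12.7 − 1) = 400.0/11.7 = 34.188 mL/cmH2O.
τ = R × C = 19.028 × 0.03419 L/cmH2O = 0.6506 s.
Fraction remaining = e^(−Te/τ) = e^(−1.47/0.6506) = 0.1044; trapped volume = 400.0 × 0.1044 = 41.76 mL.
Additional alveolar pressure from trapping ≈ V_trapped / C = 41.76 / 34.188 = 1.221 cmH2O.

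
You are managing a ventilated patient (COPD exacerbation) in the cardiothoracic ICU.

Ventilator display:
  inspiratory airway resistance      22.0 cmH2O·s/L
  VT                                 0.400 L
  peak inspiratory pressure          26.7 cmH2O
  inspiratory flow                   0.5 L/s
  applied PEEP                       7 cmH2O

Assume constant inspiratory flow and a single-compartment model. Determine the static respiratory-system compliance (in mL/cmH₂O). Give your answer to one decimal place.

Equation of motion (constant flow): PIP = Vt/C + R·V̇ + PEEP.
Vt/C = PIP − R·V̇ − PEEP = 26.7 − 22.0×0.5 − 7 = 26.7 − 11.0 − 7 = 8.7 cmH2O.
C = Vt / 8.7 = 400 / 8.7 = 45.977 mL/cmH2O.

46.0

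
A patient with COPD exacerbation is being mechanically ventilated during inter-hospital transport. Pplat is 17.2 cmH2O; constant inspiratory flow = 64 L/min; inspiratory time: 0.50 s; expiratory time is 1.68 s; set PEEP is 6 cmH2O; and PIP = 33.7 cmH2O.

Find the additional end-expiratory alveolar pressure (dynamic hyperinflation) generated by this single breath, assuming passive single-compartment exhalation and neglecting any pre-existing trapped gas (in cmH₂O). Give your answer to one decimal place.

1.1

Flow: 64 L/min ÷ 60 = 1.0667 L/s.
Vt = flow × Ti = 1.0667 L/s × 0.50 s × 1000 mL/L = 533.35 mL.
R = (PIP − Pplat)/V̇ = (33.7 − 17.2) / 1.0667 = 16.5/1.0667 = 15.468 cmH2O·s/L.
C = Vt/(Pplat − PEEP) = 533.35 / (17.2 − 6) = 533.35/11.2 = 47.621 mL/cmH2O.
τ = R × C = 15.468 × 0.04762 L/cmH2O = 0.7366 s.
Fraction remaining = e^(−Te/τ) = e^(−1.68/0.7366) = 0.1022; trapped volume = 533.35 × 0.1022 = 54.508 mL.
Additional alveolar pressure from trapping ≈ V_trapped / C = 54.508 / 47.621 = 1.145 cmH2O.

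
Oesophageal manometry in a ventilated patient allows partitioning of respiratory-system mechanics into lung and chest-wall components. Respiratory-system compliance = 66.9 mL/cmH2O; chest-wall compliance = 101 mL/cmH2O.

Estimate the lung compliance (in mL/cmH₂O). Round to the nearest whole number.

198

1/CL = 1/Crs − 1/Ccw.
1/CL = 1/66.9 − 1/101 = 0.005047.
CL = 198.14 mL/cmH2O.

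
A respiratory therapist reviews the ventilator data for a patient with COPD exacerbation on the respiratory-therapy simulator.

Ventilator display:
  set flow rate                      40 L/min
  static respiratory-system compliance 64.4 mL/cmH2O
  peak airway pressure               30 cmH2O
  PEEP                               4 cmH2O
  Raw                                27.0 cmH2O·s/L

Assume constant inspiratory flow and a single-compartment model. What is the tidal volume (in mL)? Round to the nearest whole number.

515

Flow: 40 L/min ÷ 60 = 0.6667 L/s.
Equation of motion (constant flow): PIP = Vt/C + R·V̇ + PEEP.
Vt/C = PIP − R·V̇ − PEEP = 30 − 18.001 − 4 = 7.999 cmH2O.
Vt = C × 7.999 = 64.4 × 7.999 = 515.14 mL.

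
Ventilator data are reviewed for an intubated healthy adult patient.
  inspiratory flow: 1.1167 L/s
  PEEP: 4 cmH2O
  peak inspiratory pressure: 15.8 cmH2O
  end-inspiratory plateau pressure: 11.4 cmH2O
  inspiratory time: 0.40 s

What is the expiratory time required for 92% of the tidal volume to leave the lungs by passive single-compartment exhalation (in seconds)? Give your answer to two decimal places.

Vt = flow × Ti = 1.1167 L/s × 0.40 s × 1000 mL/L = 446.68 mL.
R = (PIP − Pplat)/V̇ = (15.8 − 11.4) / 1.1167 = 4.4/1.1167 = 3.94 cmH2O·s/L.
C = Vt/(Pplat − PEEP) = 446.68 / (11.4 − 4) = 446.68/7.4 = 60.362 mL/cmH2O.
τ = R × C = 3.94 × 0.06036 L/cmH2O = 0.2378 s.
t = −τ·ln(1 − 0.92) = −0.2378·ln(0.08) = 0.6006 s.

0.60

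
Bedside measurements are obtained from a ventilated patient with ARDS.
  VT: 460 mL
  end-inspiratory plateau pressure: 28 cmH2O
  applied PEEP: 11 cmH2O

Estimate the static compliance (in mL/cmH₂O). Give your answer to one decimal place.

27.1

Cstat = Vt / (Pplat − PEEP) = 460 / (28 − 11) = 460 / 17.0 = 27.059 mL/cmH2O.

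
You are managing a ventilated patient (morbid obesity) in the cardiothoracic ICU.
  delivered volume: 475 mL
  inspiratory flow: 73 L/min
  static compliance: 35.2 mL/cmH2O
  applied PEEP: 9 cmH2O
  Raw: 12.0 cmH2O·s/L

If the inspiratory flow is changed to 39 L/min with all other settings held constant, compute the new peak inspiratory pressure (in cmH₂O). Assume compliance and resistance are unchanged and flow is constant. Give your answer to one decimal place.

30.3

Flow: 73 L/min ÷ 60 = 1.2167 L/s.
New flow: 39 L/min ÷ 60 = 0.65 L/s.
PIP = Vt/C + R·V̇ + PEEP (constant-flow equation of motion).
Only the resistive term changes: ΔPIP = R × ΔV̇ = 12.0 × (0.65 − 1.2167) = 12.0 × -0.5667 = -6.8 cmH2O.
Original PIP = 475/35.2 + 12.0×1.2167 + 9 = 37.095 cmH2O; new PIP = 37.095 + (-6.8) = 30.295 cmH2O.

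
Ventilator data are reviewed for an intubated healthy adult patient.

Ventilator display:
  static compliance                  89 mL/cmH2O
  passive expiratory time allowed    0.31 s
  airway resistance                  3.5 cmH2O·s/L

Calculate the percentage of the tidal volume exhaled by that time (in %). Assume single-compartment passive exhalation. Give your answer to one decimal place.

63.0

τ = R × C = 3.5 × 89 mL/cmH2O = 3.5 × 0.089 L/cmH2O = 0.3115 s.
Passive exhalation: V(t)/V₀ = e^(−t/τ) = e^(−0.31/0.3115) = 0.3697.
Fraction exhaled = 1 − 0.3697 = 0.6303 → 63.03%.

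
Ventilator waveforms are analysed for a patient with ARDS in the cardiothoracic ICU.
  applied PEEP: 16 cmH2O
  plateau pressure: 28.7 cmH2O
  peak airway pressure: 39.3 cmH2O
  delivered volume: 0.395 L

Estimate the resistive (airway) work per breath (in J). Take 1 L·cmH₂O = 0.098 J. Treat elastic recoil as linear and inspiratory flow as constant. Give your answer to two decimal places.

0.41

With constant inspiratory flow the resistive pressure is constant at PIP − Pplat = 39.3 − 28.7 = 10.6 cmH2O, so resistive work = 10.6 × 0.395 = 4.187 L·cmH2O.
× 0.098 J/(L·cmH2O) → 0.4103 J.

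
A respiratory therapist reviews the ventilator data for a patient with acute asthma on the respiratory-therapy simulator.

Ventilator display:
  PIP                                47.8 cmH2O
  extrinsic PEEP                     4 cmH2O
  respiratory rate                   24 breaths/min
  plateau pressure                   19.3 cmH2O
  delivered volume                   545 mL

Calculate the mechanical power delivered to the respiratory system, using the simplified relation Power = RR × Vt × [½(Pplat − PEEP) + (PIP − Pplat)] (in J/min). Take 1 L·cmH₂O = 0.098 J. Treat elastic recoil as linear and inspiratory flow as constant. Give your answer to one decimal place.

Per-breath work = Vt × [½(Pplat−PEEP) + (PIP−Pplat)] = 0.545 × [0.5×15.3 + 28.5] = 0.545 × 36.15 = 19.702 L·cmH2O.
Power = 24 × 19.702 = 472.85 L·cmH2O/min.
× 0.098 J/(L·cmH2O) → 46.339 J/min.

46.3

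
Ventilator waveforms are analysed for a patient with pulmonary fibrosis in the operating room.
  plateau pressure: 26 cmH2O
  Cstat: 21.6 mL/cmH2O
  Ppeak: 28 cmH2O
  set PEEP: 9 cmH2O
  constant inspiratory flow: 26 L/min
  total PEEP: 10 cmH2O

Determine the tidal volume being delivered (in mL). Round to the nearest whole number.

End-expiratory occlusion gives total PEEP = 10 cmH2O (intrinsic PEEP = 10 − 9 = 1). Use total PEEP for the elastic gradient.
Vt = Cstat × (Pplat − PEEPtotal) = 21.6 × (26 − 10) = 21.6 × 16.0 = 345.6 mL.

346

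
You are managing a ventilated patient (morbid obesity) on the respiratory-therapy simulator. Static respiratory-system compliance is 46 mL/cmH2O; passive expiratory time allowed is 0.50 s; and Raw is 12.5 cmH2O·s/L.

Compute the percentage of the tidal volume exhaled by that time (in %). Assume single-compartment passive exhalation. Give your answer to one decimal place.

τ = R × C = 12.5 × 46 mL/cmH2O = 12.5 × 0.046 L/cmH2O = 0.575 s.
Passive exhalation: V(t)/V₀ = e^(−t/τ) = e^(−0.50/0.575) = 0.4191.
Fraction exhaled = 1 − 0.4191 = 0.5809 → 58.09%.

58.1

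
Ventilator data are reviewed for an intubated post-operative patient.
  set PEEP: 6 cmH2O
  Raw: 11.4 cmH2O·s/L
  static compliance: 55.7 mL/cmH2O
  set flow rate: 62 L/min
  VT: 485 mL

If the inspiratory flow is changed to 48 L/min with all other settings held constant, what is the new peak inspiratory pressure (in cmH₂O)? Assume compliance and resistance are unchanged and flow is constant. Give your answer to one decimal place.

23.8

Flow: 62 L/min ÷ 60 = 1.0333 L/s.
New flow: 48 L/min ÷ 60 = 0.8 L/s.
PIP = Vt/C + R·V̇ + PEEP (constant-flow equation of motion).
Only the resistive term changes: ΔPIP = R × ΔV̇ = 11.4 × (0.8 − 1.0333) = 11.4 × -0.2333 = -2.66 cmH2O.
Original PIP = 485/55.7 + 11.4×1.0333 + 6 = 26.487 cmH2O; new PIP = 26.487 + (-2.66) = 23.827 cmH2O.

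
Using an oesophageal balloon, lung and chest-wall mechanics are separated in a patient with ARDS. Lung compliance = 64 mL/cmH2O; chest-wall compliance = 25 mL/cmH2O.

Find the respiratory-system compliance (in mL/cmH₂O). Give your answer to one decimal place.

18.0

Lung and chest wall are elastances in series: 1/Crs = 1/CL + 1/Ccw.
1/Crs = 1/64 + 1/25 = 0.05563.
Crs = 17.976 mL/cmH2O.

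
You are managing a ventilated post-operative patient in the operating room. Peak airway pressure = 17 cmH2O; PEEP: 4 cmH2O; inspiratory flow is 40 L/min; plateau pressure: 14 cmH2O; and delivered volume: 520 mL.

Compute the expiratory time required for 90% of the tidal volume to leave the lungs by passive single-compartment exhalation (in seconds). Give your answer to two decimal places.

0.54

Flow: 40 L/min ÷ 60 = 0.6667 L/s.
R = (PIP − Pplat)/V̇ = (17 − 14) / 0.6667 = 3.0/0.6667 = 4.5 cmH2O·s/L.
C = Vt/(Pplat − PEEP) = 520.0 / (14 − 4) = 520.0/10.0 = 52.0 mL/cmH2O.
τ = R × C = 4.5 × 0.052 L/cmH2O = 0.234 s.
t = −τ·ln(1 − 0.90) = −0.234·ln(0.1) = 0.5388 s.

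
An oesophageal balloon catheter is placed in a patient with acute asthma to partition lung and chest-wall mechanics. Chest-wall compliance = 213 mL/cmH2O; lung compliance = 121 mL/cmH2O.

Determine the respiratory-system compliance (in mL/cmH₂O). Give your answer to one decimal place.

Lung and chest wall are elastances in series: 1/Crs = 1/CL + 1/Ccw.
1/Crs = 1/121 + 1/213 = 0.01296.
Crs = 77.16 mL/cmH2O.

77.2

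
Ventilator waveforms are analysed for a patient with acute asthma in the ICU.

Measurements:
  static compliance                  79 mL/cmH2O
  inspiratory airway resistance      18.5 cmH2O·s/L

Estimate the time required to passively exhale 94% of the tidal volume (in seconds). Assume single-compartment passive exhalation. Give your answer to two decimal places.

τ = R × C = 18.5 × 79 mL/cmH2O = 18.5 × 0.079 L/cmH2O = 1.462 s.
Exhaled fraction f = 1 − e^(−t/τ) → t = −τ·ln(1 − f) = −1.462·ln(0.06) = 4.113 s.

4.11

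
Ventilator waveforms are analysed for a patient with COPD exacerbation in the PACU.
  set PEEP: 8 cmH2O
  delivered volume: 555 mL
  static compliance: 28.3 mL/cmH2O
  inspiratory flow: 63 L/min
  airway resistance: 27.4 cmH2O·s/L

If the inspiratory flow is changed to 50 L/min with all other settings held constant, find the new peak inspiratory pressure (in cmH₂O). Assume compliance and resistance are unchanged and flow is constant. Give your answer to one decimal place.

Flow: 63 L/min ÷ 60 = 1.05 L/s.
New flow: 50 L/min ÷ 60 = 0.8333 L/s.
PIP = Vt/C + R·V̇ + PEEP (constant-flow equation of motion).
Only the resistive term changes: ΔPIP = R × ΔV̇ = 27.4 × (0.8333 − 1.05) = 27.4 × -0.2167 = -5.938 cmH2O.
Original PIP = 555/28.3 + 27.4×1.05 + 8 = 56.381 cmH2O; new PIP = 56.381 + (-5.938) = 50.443 cmH2O.

50.4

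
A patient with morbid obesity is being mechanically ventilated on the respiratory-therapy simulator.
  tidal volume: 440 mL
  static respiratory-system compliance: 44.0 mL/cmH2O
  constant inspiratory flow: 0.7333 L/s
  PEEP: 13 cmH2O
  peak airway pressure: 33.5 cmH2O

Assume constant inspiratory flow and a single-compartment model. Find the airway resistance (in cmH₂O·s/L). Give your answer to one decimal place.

Equation of motion (constant flow): PIP = Vt/C + R·V̇ + PEEP.
R·V̇ = PIP − Vt/C − PEEP = 33.5 − 440/44.0 − 13 = 33.5 − 10.0 − 13 = 10.5 cmH2O.
R = 10.5 / 0.7333 = 14.319 cmH2O·s/L.

14.3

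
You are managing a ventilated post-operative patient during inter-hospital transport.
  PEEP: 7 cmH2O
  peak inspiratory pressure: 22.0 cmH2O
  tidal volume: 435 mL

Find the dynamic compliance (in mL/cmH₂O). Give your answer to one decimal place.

29.0

Dynamic compliance = Vt / (PIP − PEEP) = 435 / (22.0 − 7) = 435 / 15.0 = 29.0 mL/cmH2O.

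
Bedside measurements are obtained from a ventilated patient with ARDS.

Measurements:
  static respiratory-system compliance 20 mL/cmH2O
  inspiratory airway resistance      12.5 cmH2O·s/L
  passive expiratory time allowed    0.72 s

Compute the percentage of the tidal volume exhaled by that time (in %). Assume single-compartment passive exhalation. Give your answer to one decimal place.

τ = R × C = 12.5 × 20 mL/cmH2O = 12.5 × 0.020 L/cmH2O = 0.25 s.
Passive exhalation: V(t)/V₀ = e^(−t/τ) = e^(−0.72/0.25) = 0.05613.
Fraction exhaled = 1 − 0.05613 = 0.9439 → 94.39%.

94.4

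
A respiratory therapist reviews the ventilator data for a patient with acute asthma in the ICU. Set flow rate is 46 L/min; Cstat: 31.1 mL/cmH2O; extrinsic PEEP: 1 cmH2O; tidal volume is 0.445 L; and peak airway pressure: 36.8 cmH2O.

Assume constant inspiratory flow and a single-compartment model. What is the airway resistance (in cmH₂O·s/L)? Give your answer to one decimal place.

28.0

Flow: 46 L/min ÷ 60 = 0.7667 L/s.
Equation of motion (constant flow): PIP = Vt/C + R·V̇ + PEEP.
R·V̇ = PIP − Vt/C − PEEP = 36.8 − 445/31.1 − 1 = 36.8 − 14.309 − 1 = 21.491 cmH2O.
R = 21.491 / 0.7667 = 28.031 cmH2O·s/L.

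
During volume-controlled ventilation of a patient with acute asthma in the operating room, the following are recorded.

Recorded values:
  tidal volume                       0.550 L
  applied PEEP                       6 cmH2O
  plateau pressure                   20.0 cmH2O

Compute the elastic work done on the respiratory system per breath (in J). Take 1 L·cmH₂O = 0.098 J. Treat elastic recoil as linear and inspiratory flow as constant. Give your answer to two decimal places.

Elastic work ≈ ½ × (Pplat − PEEP) × Vt = 0.5 × (20.0 − 6) × 0.550 L = 0.5 × 14.0 × 0.550 = 3.85 L·cmH2O.
× 0.098 J/(L·cmH2O) → 0.3773 J.

0.38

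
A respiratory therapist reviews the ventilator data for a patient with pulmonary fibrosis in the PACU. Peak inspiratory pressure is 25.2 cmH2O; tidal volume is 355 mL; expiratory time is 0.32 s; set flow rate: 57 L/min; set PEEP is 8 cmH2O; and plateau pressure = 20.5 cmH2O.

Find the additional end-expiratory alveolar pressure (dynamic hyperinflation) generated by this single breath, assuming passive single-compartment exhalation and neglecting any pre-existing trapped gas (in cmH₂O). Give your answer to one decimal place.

1.3

Flow: 57 L/min ÷ 60 = 0.95 L/s.
R = (PIP − Pplat)/V̇ = (25.2 − 20.5) / 0.95 = 4.7/0.95 = 4.947 cmH2O·s/L.
C = Vt/(Pplat − PEEP) = 355.0 / (20.5 − 8) = 355.0/12.5 = 28.4 mL/cmH2O.
τ = R × C = 4.947 × 0.0284 L/cmH2O = 0.1405 s.
Fraction remaining = e^(−Te/τ) = e^(−0.32/0.1405) = 0.1025; trapped volume = 355.0 × 0.1025 = 36.388 mL.
Additional alveolar pressure from trapping ≈ V_trapped / C = 36.388 / 28.4 = 1.281 cmH2O.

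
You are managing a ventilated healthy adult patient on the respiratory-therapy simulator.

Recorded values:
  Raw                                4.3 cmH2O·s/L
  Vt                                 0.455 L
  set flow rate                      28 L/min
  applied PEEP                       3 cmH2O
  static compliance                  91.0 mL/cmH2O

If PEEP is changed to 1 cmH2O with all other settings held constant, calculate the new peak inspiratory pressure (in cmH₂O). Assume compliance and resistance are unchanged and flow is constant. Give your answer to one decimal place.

8.0

Flow: 28 L/min ÷ 60 = 0.4667 L/s.
PIP = Vt/C + R·V̇ + PEEP (constant-flow equation of motion).
Only the baseline term changes: ΔPIP = ΔPEEP = 1 − 3 = -2.0 cmH2O.
Original PIP = 455/91.0 + 4.3×0.4667 + 3 = 10.007 cmH2O; new PIP = 10.007 + (-2.0) = 8.007 cmH2O.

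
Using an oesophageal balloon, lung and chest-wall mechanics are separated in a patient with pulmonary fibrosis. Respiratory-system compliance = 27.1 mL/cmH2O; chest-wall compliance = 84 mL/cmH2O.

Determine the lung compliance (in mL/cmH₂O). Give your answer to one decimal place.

1/CL = 1/Crs − 1/Ccw.
1/CL = 1/27.1 − 1/84 = 0.025.
CL = 40.0 mL/cmH2O.

40.0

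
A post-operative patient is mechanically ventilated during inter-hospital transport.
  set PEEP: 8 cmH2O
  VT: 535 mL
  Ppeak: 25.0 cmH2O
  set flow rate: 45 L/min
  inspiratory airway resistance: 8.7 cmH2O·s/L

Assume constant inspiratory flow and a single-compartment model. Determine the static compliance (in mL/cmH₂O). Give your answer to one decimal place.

Flow: 45 L/min ÷ 60 = 0.75 L/s.
Equation of motion (constant flow): PIP = Vt/C + R·V̇ + PEEP.
Vt/C = PIP − R·V̇ − PEEP = 25.0 − 8.7×0.75 − 8 = 25.0 − 6.525 − 8 = 10.475 cmH2O.
C = Vt / 10.475 = 535 / 10.475 = 51.074 mL/cmH2O.

51.1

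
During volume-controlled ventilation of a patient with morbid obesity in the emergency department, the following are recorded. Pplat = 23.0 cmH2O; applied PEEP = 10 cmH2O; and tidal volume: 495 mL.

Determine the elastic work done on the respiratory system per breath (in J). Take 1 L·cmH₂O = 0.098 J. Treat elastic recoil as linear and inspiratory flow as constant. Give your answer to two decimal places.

0.32

Elastic work ≈ ½ × (Pplat − PEEP) × Vt = 0.5 × (23.0 − 10) × 0.495 L = 0.5 × 13.0 × 0.495 = 3.218 L·cmH2O.
× 0.098 J/(L·cmH2O) → 0.3154 J.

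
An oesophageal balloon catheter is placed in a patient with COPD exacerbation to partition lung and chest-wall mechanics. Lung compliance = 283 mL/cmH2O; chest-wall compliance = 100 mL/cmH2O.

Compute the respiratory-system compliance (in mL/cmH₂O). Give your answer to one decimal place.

73.9

Lung and chest wall are elastances in series: 1/Crs = 1/CL + 1/Ccw.
1/Crs = 1/283 + 1/100 = 0.01353.
Crs = 73.91 mL/cmH2O.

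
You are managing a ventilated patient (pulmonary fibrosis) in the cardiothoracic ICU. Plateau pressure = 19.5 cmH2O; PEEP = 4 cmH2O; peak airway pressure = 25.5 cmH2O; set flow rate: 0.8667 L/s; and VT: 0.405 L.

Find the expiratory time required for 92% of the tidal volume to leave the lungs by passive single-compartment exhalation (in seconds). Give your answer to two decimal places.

R = (PIP − Pplat)/V̇ = (25.5 − 19.5) / 0.8667 = 6.0/0.8667 = 6.923 cmH2O·s/L.
C = Vt/(Pplat − PEEP) = 405.0 / (19.5 − 4) = 405.0/15.5 = 26.129 mL/cmH2O.
τ = R × C = 6.923 × 0.02613 L/cmH2O = 0.1809 s.
t = −τ·ln(1 − 0.92) = −0.1809·ln(0.08) = 0.4569 s.

0.46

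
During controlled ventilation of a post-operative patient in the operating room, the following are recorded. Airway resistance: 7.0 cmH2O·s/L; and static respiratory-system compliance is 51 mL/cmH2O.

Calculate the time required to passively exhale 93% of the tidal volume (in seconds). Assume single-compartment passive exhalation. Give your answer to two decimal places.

0.95

τ = R × C = 7.0 × 51 mL/cmH2O = 7.0 × 0.051 L/cmH2O = 0.357 s.
Exhaled fraction f = 1 − e^(−t/τ) → t = −τ·ln(1 − f) = −0.357·ln(0.07) = 0.9494 s.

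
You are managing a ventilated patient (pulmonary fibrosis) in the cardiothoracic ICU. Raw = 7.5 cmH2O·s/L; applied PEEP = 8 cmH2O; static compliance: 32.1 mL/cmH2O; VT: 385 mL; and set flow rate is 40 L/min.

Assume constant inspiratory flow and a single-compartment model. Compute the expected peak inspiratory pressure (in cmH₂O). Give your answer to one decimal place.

25.0

Flow: 40 L/min ÷ 60 = 0.6667 L/s.
Equation of motion (constant flow): PIP = Vt/C + R·V̇ + PEEP.
PIP = 385/32.1 + 7.5×0.6667 + 8 = 11.994 + 5.0 + 8 = 24.994 cmH2O.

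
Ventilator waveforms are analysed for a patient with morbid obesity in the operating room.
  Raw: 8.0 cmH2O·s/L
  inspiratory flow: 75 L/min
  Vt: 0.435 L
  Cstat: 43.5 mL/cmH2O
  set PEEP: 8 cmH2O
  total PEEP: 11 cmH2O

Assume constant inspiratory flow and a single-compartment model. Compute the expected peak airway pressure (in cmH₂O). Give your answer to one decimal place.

Flow: 75 L/min ÷ 60 = 1.25 L/s.
Total PEEP = 11 cmH2O (set 8 + intrinsic 3); this is the baseline alveolar pressure.
Equation of motion (constant flow): PIP = Vt/C + R·V̇ + PEEP.
PIP = 435/43.5 + 8.0×1.25 + 11 = 10.0 + 10.0 + 11 = 31.0 cmH2O.

31.0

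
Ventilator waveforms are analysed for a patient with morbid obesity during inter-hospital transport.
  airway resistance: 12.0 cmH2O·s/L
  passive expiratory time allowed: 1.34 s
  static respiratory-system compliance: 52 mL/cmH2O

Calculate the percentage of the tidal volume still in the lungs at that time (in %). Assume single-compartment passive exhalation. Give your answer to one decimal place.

11.7

τ = R × C = 12.0 × 52 mL/cmH2O = 12.0 × 0.052 L/cmH2O = 0.624 s.
Passive exhalation: V(t)/V₀ = e^(−t/τ) = e^(−1.34/0.624) = 0.1168.
Fraction remaining = 0.1168 → 11.68%.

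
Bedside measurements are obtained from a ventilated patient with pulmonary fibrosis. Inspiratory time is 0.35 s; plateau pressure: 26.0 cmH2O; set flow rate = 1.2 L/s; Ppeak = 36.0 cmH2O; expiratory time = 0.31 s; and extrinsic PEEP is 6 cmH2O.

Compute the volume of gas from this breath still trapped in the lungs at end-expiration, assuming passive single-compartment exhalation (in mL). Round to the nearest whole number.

71

Vt = flow × Ti = 1.2 L/s × 0.35 s × 1000 mL/L = 420.0 mL.
R = (PIP − Pplat)/V̇ = (36.0 − 26.0) / 1.2 = 10.0/1.2 = 8.333 cmH2O·s/L.
C = Vt/(Pplat − PEEP) = 420.0 / (26.0 − 6) = 420.0/20.0 = 21.0 mL/cmH2O.
τ = R × C = 8.333 × 0.021 L/cmH2O = 0.175 s.
Fraction remaining = e^(−Te/τ) = e^(−0.31/0.175) = 0.1701.
Trapped volume = 420.0 × 0.1701 = 71.442 mL.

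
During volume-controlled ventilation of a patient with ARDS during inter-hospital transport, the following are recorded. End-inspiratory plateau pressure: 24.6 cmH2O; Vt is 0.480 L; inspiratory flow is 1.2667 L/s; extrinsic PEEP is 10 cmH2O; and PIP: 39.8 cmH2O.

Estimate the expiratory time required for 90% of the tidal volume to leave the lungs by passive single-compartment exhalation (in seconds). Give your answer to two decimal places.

R = (PIP − Pplat)/V̇ = (39.8 − 24.6) / 1.2667 = 15.2/1.2667 = 12.0 cmH2O·s/L.
C = Vt/(Pplat − PEEP) = 480.0 / (24.6 − 10) = 480.0/14.6 = 32.877 mL/cmH2O.
τ = R × C = 12.0 × 0.03288 L/cmH2O = 0.3946 s.
t = −τ·ln(1 − 0.90) = −0.3946·ln(0.1) = 0.9086 s.

0.91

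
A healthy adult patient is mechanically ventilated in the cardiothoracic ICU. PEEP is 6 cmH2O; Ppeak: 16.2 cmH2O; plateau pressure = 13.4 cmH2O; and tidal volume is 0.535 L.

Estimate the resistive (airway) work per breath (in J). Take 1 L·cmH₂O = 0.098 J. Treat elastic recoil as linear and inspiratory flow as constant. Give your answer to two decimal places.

0.15

With constant inspiratory flow the resistive pressure is constant at PIP − Pplat = 16.2 − 13.4 = 2.8 cmH2O, so resistive work = 2.8 × 0.535 = 1.498 L·cmH2O.
× 0.098 J/(L·cmH2O) → 0.1468 J.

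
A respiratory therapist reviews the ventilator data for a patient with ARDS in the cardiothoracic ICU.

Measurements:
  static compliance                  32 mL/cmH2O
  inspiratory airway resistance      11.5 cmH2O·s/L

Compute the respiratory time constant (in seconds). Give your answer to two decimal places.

0.37

τ = R × C = 11.5 × 32 mL/cmH2O = 11.5 × 0.032 L/cmH2O = 0.368 s.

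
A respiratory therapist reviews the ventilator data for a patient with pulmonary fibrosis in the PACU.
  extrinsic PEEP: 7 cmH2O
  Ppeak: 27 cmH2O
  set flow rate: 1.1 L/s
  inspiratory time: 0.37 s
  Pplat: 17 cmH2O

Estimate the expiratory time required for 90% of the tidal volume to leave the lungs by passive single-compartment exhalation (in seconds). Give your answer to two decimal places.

0.85

Vt = flow × Ti = 1.1 L/s × 0.37 s × 1000 mL/L = 407.0 mL.
R = (PIP − Pplat)/V̇ = (27 − 17) / 1.1 = 10.0/1.1 = 9.091 cmH2O·s/L.
C = Vt/(Pplat − PEEP) = 407.0 / (17 − 7) = 407.0/10.0 = 40.7 mL/cmH2O.
τ = R × C = 9.091 × 0.0407 L/cmH2O = 0.37 s.
t = −τ·ln(1 − 0.90) = −0.37·ln(0.1) = 0.852 s.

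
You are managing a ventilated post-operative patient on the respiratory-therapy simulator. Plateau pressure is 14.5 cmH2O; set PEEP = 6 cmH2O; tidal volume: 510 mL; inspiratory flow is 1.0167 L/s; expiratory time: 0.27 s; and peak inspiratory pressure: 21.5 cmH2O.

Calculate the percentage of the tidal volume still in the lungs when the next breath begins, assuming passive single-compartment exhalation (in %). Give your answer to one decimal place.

52.0

R = (PIP − Pplat)/V̇ = (21.5 − 14.5) / 1.0167 = 7.0/1.0167 = 6.885 cmH2O·s/L.
C = Vt/(Pplat − PEEP) = 510.0 / (14.5 − 6) = 510.0/8.5 = 60.0 mL/cmH2O.
τ = R × C = 6.885 × 0.06 L/cmH2O = 0.4131 s.
Fraction remaining at end-expiration = e^(−Te/τ) = e^(−0.27/0.4131) = 0.5202 → 52.02%.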